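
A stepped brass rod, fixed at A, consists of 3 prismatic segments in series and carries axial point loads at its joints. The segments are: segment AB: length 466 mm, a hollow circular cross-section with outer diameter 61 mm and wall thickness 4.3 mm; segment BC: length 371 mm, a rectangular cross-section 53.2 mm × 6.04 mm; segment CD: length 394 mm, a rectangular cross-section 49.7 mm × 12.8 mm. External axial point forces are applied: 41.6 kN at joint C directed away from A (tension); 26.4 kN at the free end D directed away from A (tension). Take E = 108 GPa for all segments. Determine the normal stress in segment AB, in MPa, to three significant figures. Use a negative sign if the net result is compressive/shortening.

Internal axial forces (sectioning from the free end, tension +): N_CD = 26.4 kN, N_BC = 68 kN, N_AB = 68 kN.
A_AB = 766 mm².
σ_AB = N_AB/A_AB = 68000/766 = 88.78 MPa.

88.8 MPa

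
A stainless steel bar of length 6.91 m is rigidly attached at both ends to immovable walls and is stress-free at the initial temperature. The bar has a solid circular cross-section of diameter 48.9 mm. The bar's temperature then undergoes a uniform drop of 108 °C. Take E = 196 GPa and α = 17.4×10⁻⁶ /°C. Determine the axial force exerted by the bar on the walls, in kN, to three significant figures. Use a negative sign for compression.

692 kN

Free thermal expansion αLΔT = 17.4e-6 · 6910 · -108 = -12.99 mm.
The walls impose strain ε = −(-12.99)/6910 = 1.8792e-03; σ = Eε = 196000 · 1.8792e-03 = 368.3 MPa.
Wall reaction R = σ·A = 368.3·1878 = 691700 N = 691.7 kN.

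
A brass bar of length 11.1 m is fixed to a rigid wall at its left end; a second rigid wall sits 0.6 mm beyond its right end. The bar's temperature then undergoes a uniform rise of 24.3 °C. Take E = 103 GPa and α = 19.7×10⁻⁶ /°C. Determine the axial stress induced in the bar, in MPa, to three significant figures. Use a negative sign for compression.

-43.7 MPa

Free thermal expansion αLΔT = 19.7e-6 · 11100 · 24.3 = 5.314 mm.
The walls engage after the gap closes; constrained expansion = 5.314 − 0.6 = 4.714 mm.
The walls impose strain ε = −(4.714)/11100 = -4.2466e-04; σ = Eε = 103000 · -4.2466e-04 = -43.74 MPa.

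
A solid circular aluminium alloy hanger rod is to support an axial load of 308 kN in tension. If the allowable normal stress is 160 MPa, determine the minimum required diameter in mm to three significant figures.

49.5 mm

Required area A ≥ P/σ_allow = 308000/160 = 1925 mm².
For a solid circular section, d ≥ √(4A/π) = 49.51 mm.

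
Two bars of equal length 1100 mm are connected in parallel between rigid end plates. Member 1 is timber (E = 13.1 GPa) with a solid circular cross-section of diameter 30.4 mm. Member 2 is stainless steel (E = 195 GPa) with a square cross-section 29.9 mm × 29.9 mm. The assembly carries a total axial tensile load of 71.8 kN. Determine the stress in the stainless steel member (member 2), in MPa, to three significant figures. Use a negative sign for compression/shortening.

A_1 = 725.8 mm².
A_2 = 894 mm².
Equal strain + equilibrium ⇒ each member carries load in proportion to AE: A₁E₁ = 9508000 N, A₂E₂ = 174300000 N, ΣAE = 183800000 N.
σ₂ = P·E₂/ΣAE = 71800·195000/183800000 = 76.16 MPa.

76.2 MPa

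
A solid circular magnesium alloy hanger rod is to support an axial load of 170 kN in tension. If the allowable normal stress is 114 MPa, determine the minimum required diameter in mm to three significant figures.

Required area A ≥ P/σ_allow = 170000/114 = 1491 mm².
For a solid circular section, d ≥ √(4A/π) = 43.57 mm.

43.6 mm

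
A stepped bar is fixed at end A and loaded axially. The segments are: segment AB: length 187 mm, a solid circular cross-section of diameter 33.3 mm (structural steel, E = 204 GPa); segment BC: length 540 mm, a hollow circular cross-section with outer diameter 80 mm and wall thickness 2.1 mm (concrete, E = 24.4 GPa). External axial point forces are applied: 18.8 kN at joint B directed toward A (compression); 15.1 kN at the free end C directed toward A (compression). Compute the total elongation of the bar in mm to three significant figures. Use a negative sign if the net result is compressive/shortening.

Internal axial forces (sectioning from the free end, tension +): N_BC = -15.1 kN, N_AB = -33.9 kN.
A_AB = 870.9 mm².
A_BC = 513.9 mm².
δ_AB = -33900·187/(870.9·204000) = -0.03568 mm
δ_BC = -15100·540/(513.9·24400) = -0.6502 mm
δ = Σδ_i = -0.6859 mm.

-0.686 mm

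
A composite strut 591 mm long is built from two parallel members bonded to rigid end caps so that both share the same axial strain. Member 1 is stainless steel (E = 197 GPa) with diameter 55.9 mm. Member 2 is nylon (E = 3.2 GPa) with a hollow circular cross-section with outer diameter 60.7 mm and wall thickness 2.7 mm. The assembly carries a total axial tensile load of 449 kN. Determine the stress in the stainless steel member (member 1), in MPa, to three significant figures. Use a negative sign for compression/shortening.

182 MPa

A_1 = 2454 mm².
A_2 = 492 mm².
Equal strain + equilibrium ⇒ each member carries load in proportion to AE: A₁E₁ = 483500000 N, A₂E₂ = 1574000 N, ΣAE = 485100000 N.
σ₁ = P·E₁/ΣAE = 449000·197000/485100000 = 182.4 MPa.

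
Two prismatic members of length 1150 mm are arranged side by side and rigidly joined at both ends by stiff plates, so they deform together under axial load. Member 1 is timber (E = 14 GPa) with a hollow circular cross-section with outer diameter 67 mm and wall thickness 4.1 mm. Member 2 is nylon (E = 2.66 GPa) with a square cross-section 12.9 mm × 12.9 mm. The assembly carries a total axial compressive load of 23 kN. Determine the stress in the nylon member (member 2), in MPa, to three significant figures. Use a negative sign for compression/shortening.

A_1 = 810.2 mm².
A_2 = 166.4 mm².
Equal strain + equilibrium ⇒ each member carries load in proportion to AE: A₁E₁ = 11340000 N, A₂E₂ = 442700 N, ΣAE = 11790000 N.
σ₂ = P·E₂/ΣAE = -23000·2660/11790000 = -5.191 MPa.

-5.19 MPa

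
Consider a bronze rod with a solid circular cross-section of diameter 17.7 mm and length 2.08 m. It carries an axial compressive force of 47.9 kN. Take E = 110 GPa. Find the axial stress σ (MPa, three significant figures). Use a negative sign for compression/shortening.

-195 MPa

A = 246.1 mm².
σ = N/A = -47900/246.1 = -194.7 MPa.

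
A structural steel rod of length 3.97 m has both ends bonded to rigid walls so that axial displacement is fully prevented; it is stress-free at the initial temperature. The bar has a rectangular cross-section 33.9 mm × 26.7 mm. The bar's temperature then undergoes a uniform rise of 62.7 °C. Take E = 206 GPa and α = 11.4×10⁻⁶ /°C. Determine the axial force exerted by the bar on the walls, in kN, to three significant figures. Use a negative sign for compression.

-133 kN

Free thermal expansion αLΔT = 11.4e-6 · 3970 · 62.7 = 2.838 mm.
The walls impose strain ε = −(2.838)/3970 = -7.1478e-04; σ = Eε = 206000 · -7.1478e-04 = -147.2 MPa.
Wall reaction R = σ·A = -147.2·905.1 = -133300 N = -133.3 kN.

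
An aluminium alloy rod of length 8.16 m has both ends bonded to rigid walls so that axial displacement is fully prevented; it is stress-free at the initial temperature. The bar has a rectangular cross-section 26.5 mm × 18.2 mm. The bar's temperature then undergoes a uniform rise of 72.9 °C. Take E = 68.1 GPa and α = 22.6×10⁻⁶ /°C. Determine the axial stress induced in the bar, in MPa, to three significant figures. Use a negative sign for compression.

Free thermal expansion αLΔT = 22.6e-6 · 8160 · 72.9 = 13.44 mm.
The walls impose strain ε = −(13.44)/8160 = -1.6475e-03; σ = Eε = 68100 · -1.6475e-03 = -112.2 MPa.

-112 MPa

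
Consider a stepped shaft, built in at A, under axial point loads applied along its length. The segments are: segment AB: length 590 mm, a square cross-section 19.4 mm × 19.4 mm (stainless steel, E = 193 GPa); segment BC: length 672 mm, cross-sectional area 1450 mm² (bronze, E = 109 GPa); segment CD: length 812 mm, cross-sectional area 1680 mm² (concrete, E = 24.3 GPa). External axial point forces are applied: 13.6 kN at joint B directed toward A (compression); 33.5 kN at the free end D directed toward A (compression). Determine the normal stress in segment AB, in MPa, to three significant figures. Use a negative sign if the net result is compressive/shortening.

Internal axial forces (sectioning from the free end, tension +): N_CD = -33.5 kN, N_BC = -33.5 kN, N_AB = -47.1 kN.
A_AB = 376.4 mm².
σ_AB = N_AB/A_AB = -47100/376.4 = -125.1 MPa.

-125 MPa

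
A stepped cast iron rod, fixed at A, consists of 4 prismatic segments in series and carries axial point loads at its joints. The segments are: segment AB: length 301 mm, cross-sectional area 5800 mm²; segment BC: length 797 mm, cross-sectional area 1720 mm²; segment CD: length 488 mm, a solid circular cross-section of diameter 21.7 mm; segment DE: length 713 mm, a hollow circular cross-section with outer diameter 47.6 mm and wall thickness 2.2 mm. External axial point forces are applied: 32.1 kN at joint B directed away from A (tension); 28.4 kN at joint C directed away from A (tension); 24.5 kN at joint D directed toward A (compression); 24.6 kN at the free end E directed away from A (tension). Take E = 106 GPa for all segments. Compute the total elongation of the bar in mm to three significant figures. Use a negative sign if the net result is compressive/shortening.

Internal axial forces (sectioning from the free end, tension +): N_DE = 24.6 kN, N_CD = 0.1 kN, N_BC = 28.5 kN, N_AB = 60.6 kN.
A_CD = 369.8 mm².
A_DE = 313.8 mm².
δ_AB = 60600·301/(5800·106000) = 0.02967 mm
δ_BC = 28500·797/(1720·106000) = 0.1246 mm
δ_CD = 100·488/(369.8·106000) = 0.001245 mm
δ_DE = 24600·713/(313.8·106000) = 0.5273 mm
δ = Σδ_i = 0.6828 mm.

0.683 mm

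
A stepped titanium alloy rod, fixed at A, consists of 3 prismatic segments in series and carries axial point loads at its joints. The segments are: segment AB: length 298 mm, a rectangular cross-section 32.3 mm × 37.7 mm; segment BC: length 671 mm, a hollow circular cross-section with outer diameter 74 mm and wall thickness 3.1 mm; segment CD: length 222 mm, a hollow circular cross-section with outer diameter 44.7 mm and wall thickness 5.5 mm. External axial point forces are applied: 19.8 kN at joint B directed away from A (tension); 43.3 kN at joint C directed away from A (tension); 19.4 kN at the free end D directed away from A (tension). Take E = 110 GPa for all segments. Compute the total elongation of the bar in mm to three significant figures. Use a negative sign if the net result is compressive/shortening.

0.795 mm

Internal axial forces (sectioning from the free end, tension +): N_CD = 19.4 kN, N_BC = 62.7 kN, N_AB = 82.5 kN.
A_AB = 1218 mm².
A_BC = 690.5 mm².
A_CD = 677.3 mm².
δ_AB = 82500·298/(1218·110000) = 0.1835 mm
δ_BC = 62700·671/(690.5·110000) = 0.5539 mm
δ_CD = 19400·222/(677.3·110000) = 0.0578 mm
δ = Σδ_i = 0.7953 mm.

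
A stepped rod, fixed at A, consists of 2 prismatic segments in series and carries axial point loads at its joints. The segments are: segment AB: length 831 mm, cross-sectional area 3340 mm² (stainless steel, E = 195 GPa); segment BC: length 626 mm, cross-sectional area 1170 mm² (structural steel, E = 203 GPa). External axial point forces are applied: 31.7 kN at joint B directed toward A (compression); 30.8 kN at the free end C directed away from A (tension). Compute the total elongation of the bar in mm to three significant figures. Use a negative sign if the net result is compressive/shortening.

Internal axial forces (sectioning from the free end, tension +): N_BC = 30.8 kN, N_AB = -0.9 kN.
δ_AB = -900·831/(3340·195000) = -0.001148 mm
δ_BC = 30800·626/(1170·203000) = 0.08118 mm
δ = Σδ_i = 0.08003 mm.

0.0800 mm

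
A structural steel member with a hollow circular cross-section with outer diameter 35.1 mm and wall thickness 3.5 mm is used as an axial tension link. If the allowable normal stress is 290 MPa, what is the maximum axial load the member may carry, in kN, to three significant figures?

A = 347.5 mm².
P_max = σ_allow · A = 290 · 347.5 = 100800 N = 100.8 kN.

101 kN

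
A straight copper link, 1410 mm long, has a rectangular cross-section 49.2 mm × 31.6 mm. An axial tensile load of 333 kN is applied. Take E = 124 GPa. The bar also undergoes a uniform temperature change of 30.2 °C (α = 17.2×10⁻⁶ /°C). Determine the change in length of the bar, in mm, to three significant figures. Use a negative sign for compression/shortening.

3.17 mm

A = 1555 mm².
δ_mech = NL/(AE) = 333000·1410/(1555·124000) = 2.436 mm.
δ_thermal = αLΔT = 17.2e-6·1410·30.2 = 0.7324 mm.
δ = δ_mech + δ_thermal = 3.168 mm.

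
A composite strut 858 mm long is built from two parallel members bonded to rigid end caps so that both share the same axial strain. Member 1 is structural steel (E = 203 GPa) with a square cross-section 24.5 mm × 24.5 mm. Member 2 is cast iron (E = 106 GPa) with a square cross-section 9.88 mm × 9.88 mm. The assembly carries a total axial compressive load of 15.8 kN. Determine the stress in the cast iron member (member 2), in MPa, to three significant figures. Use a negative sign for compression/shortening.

A_1 = 600.2 mm².
A_2 = 97.61 mm².
Equal strain + equilibrium ⇒ each member carries load in proportion to AE: A₁E₁ = 121900000 N, A₂E₂ = 10350000 N, ΣAE = 132200000 N.
σ₂ = P·E₂/ΣAE = -15800·106000/132200000 = -12.67 MPa.

-12.7 MPa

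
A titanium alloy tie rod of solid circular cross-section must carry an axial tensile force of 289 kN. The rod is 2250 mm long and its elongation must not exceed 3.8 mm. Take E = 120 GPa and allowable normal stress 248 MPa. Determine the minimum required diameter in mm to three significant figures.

42.6 mm

Required area A ≥ P/σ_allow = 289000/248 = 1165 mm².
For a solid circular section, d ≥ √(4A/π) = 38.52 mm.
Elongation limit: A ≥ PL/(Eδ_allow) = 289000·2250/(120000·3.8) = 1426 mm² ⇒ d ≥ 42.61 mm.
The elongation limit governs.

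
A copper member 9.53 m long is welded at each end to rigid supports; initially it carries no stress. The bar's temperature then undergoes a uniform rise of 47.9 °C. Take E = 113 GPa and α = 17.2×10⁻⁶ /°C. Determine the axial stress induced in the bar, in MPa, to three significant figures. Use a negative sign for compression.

-93.1 MPa

Free thermal expansion αLΔT = 17.2e-6 · 9530 · 47.9 = 7.852 mm.
The walls impose strain ε = −(7.852)/9530 = -8.2388e-04; σ = Eε = 113000 · -8.2388e-04 = -93.1 MPa.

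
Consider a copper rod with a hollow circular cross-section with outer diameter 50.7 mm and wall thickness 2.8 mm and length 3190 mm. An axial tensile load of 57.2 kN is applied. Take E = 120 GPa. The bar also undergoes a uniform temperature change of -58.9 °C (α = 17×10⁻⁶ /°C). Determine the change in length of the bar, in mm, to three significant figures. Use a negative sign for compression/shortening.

A = 421.4 mm².
δ_mech = NL/(AE) = 57200·3190/(421.4·120000) = 3.609 mm.
δ_thermal = αLΔT = 17e-6·3190·-58.9 = -3.194 mm.
δ = δ_mech + δ_thermal = 0.4146 mm.

0.415 mm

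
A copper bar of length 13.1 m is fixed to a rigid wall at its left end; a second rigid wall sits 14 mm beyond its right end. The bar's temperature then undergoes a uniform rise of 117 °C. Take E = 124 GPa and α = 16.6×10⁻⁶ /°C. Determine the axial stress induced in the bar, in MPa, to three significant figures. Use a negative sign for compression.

Free thermal expansion αLΔT = 16.6e-6 · 13100 · 117 = 25.44 mm.
The walls engage after the gap closes; constrained expansion = 25.44 − 14 = 11.44 mm.
The walls impose strain ε = −(11.44)/13100 = -8.7350e-04; σ = Eε = 124000 · -8.7350e-04 = -108.3 MPa.

-108 MPa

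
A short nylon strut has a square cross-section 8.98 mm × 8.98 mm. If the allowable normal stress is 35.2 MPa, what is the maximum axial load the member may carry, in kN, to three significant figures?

2.84 kN

A = 80.64 mm².
P_max = σ_allow · A = 35.2 · 80.64 = 2839 N = 2.839 kN.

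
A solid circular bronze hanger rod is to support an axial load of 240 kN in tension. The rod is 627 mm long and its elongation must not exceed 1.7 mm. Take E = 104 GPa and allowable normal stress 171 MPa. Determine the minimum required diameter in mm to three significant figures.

42.3 mm

Required area A ≥ P/σ_allow = 240000/171 = 1404 mm².
For a solid circular section, d ≥ √(4A/π) = 42.27 mm.
Elongation limit: A ≥ PL/(Eδ_allow) = 240000·627/(104000·1.7) = 851.1 mm² ⇒ d ≥ 32.92 mm.
The stress limit governs.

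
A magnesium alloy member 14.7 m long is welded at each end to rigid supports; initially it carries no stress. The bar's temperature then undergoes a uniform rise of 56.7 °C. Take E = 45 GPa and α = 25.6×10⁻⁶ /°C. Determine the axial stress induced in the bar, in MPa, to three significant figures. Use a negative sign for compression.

-65.3 MPa

Free thermal expansion αLΔT = 25.6e-6 · 14700 · 56.7 = 21.34 mm.
The walls impose strain ε = −(21.34)/14700 = -1.4515e-03; σ = Eε = 45000 · -1.4515e-03 = -65.32 MPa.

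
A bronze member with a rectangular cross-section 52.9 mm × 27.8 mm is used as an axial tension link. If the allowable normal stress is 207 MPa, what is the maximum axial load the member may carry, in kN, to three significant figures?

A = 1471 mm².
P_max = σ_allow · A = 207 · 1471 = 304400 N = 304.4 kN.

304 kN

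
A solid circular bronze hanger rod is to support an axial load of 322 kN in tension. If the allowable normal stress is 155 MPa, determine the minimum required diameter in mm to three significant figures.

Required area A ≥ P/σ_allow = 322000/155 = 2077 mm².
For a solid circular section, d ≥ √(4A/π) = 51.43 mm.

51.4 mm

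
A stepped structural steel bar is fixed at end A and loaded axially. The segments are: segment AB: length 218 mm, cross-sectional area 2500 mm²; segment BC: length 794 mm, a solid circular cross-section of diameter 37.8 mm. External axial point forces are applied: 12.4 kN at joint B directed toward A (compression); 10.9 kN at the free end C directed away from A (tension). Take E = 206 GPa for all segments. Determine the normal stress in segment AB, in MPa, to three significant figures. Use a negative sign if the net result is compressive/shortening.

-0.600 MPa

Internal axial forces (sectioning from the free end, tension +): N_BC = 10.9 kN, N_AB = -1.5 kN.
σ_AB = N_AB/A_AB = -1500/2500 = -0.6 MPa.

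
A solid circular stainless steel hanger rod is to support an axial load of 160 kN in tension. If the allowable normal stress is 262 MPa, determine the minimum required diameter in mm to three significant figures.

27.9 mm

Required area A ≥ P/σ_allow = 160000/262 = 610.7 mm².
For a solid circular section, d ≥ √(4A/π) = 27.88 mm.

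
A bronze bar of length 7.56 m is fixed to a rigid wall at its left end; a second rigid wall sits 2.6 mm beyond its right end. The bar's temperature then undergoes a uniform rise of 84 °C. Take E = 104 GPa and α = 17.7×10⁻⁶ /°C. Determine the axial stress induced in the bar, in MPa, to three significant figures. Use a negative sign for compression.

-119 MPa

Free thermal expansion αLΔT = 17.7e-6 · 7560 · 84 = 11.24 mm.
The walls engage after the gap closes; constrained expansion = 11.24 − 2.6 = 8.64 mm.
The walls impose strain ε = −(8.64)/7560 = -1.1429e-03; σ = Eε = 104000 · -1.1429e-03 = -118.9 MPa.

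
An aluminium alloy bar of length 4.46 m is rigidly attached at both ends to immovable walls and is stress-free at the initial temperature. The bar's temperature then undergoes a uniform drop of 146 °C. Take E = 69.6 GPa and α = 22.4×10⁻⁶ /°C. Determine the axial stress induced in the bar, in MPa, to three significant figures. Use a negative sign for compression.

228 MPa

Free thermal expansion αLΔT = 22.4e-6 · 4460 · -146 = -14.59 mm.
The walls impose strain ε = −(-14.59)/4460 = 3.2704e-03; σ = Eε = 69600 · 3.2704e-03 = 227.6 MPa.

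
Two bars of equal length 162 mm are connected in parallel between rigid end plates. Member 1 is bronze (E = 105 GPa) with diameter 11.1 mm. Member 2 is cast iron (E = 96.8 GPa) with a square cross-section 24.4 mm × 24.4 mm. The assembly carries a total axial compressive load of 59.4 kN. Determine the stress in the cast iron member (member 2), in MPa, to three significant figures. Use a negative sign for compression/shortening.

A_1 = 96.77 mm².
A_2 = 595.4 mm².
Equal strain + equilibrium ⇒ each member carries load in proportion to AE: A₁E₁ = 10160000 N, A₂E₂ = 57630000 N, ΣAE = 67790000 N.
σ₂ = P·E₂/ΣAE = -59400·96800/67790000 = -84.82 MPa.

-84.8 MPa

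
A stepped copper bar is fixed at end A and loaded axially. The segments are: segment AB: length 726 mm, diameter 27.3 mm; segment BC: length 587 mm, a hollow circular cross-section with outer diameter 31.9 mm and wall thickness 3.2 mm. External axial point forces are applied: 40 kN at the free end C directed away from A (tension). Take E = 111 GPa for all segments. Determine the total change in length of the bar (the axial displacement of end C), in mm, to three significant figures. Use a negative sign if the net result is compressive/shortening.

Internal axial forces (sectioning from the free end, tension +): N_BC = 40 kN, N_AB = 40 kN.
A_AB = 585.3 mm².
A_BC = 288.5 mm².
δ_AB = 40000·726/(585.3·111000) = 0.4469 mm
δ_BC = 40000·587/(288.5·111000) = 0.7332 mm
δ = Σδ_i = 1.18 mm.

1.18 mm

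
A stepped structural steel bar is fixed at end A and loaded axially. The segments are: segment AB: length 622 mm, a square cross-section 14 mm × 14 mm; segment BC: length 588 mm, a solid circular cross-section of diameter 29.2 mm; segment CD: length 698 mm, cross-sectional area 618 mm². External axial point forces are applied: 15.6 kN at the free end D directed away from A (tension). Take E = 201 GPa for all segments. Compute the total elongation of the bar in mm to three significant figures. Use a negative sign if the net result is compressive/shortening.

0.402 mm

Internal axial forces (sectioning from the free end, tension +): N_CD = 15.6 kN, N_BC = 15.6 kN, N_AB = 15.6 kN.
A_AB = 196 mm².
A_BC = 669.7 mm².
δ_AB = 15600·622/(196·201000) = 0.2463 mm
δ_BC = 15600·588/(669.7·201000) = 0.06815 mm
δ_CD = 15600·698/(618·201000) = 0.08766 mm
δ = Σδ_i = 0.4021 mm.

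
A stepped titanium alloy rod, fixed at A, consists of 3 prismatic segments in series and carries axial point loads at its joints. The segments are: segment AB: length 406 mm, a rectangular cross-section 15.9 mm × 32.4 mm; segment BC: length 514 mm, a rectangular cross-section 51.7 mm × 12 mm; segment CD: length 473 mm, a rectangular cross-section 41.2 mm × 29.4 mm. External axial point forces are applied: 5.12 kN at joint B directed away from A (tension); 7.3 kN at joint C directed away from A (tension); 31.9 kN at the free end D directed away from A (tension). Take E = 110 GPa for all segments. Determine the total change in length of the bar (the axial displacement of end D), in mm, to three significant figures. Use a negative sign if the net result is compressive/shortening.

0.726 mm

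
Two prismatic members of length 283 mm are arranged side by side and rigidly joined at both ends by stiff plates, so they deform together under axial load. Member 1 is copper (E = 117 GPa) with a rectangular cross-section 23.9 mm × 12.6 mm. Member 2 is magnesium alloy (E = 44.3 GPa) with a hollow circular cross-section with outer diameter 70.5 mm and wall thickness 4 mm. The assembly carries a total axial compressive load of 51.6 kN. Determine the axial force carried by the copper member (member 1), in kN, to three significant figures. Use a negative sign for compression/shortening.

-25.2 kN

A_1 = 301.1 mm².
A_2 = 835.7 mm².
Equal strain + equilibrium ⇒ each member carries load in proportion to AE: A₁E₁ = 35230000 N, A₂E₂ = 37020000 N, ΣAE = 72250000 N.
F₁ = P·A₁E₁/ΣAE = -51600·35230000/72250000 = -25160 N.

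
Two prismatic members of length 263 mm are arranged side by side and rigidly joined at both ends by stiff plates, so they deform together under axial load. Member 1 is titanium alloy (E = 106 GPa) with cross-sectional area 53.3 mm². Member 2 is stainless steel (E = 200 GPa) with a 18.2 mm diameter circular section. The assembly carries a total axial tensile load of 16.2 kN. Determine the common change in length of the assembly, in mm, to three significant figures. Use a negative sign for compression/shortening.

A_2 = 260.2 mm².
Equal strain + equilibrium ⇒ each member carries load in proportion to AE: A₁E₁ = 5650000 N, A₂E₂ = 52030000 N, ΣAE = 57680000 N.
δ = PL/ΣAE = 16200·263/57680000 = 0.07387 mm.

0.0739 mm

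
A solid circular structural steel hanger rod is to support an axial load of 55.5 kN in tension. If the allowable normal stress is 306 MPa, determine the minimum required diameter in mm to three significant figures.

15.2 mm

Required area A ≥ P/σ_allow = 55500/306 = 181.4 mm².
For a solid circular section, d ≥ √(4A/π) = 15.2 mm.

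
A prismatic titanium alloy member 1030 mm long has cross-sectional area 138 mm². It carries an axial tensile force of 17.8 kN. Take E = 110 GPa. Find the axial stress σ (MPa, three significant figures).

129 MPa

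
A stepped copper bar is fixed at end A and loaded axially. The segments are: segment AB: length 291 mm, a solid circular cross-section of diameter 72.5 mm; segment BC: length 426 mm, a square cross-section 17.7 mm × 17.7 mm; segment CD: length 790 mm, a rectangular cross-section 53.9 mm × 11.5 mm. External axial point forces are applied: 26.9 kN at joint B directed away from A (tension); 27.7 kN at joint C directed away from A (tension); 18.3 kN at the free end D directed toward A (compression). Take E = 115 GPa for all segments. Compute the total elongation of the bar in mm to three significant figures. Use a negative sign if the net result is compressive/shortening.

Internal axial forces (sectioning from the free end, tension +): N_CD = -18.3 kN, N_BC = 9.4 kN, N_AB = 36.3 kN.
A_AB = 4128 mm².
A_BC = 313.3 mm².
A_CD = 619.9 mm².
δ_AB = 36300·291/(4128·115000) = 0.02225 mm
δ_BC = 9400·426/(313.3·115000) = 0.1111 mm
δ_CD = -18300·790/(619.9·115000) = -0.2028 mm
δ = Σδ_i = -0.06942 mm.

-0.0694 mm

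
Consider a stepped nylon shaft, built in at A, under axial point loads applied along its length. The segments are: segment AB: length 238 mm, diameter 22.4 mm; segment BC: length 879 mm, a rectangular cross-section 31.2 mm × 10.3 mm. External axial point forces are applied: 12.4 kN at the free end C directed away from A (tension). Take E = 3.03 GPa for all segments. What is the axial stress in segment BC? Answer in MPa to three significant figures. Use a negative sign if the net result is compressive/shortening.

38.6 MPa

Internal axial forces (sectioning from the free end, tension +): N_BC = 12.4 kN, N_AB = 12.4 kN.
A_BC = 321.4 mm².
σ_BC = N_BC/A_BC = 12400/321.4 = 38.59 MPa.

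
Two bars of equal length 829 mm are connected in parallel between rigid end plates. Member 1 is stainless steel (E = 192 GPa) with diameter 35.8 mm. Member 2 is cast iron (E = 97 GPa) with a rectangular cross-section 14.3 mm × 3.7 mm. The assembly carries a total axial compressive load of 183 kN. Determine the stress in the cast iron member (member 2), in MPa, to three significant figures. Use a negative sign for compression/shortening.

-89.5 MPa

A_1 = 1007 mm².
A_2 = 52.91 mm².
Equal strain + equilibrium ⇒ each member carries load in proportion to AE: A₁E₁ = 193300000 N, A₂E₂ = 5132000 N, ΣAE = 198400000 N.
σ₂ = P·E₂/ΣAE = -183000·97000/198400000 = -89.47 MPa.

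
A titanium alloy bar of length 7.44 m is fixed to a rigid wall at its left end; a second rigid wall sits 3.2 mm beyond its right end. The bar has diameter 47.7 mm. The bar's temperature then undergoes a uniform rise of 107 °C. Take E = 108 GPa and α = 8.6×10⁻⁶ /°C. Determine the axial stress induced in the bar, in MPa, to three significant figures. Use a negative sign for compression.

Free thermal expansion αLΔT = 8.6e-6 · 7440 · 107 = 6.846 mm.
The walls engage after the gap closes; constrained expansion = 6.846 − 3.2 = 3.646 mm.
The walls impose strain ε = −(3.646)/7440 = -4.9009e-04; σ = Eε = 108000 · -4.9009e-04 = -52.93 MPa.

-52.9 MPa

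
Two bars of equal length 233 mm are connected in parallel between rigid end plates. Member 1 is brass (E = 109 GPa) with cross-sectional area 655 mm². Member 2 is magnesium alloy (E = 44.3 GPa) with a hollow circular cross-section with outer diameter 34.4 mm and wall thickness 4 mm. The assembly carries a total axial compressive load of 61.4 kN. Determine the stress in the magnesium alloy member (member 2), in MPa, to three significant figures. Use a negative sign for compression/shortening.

A_2 = 382 mm².
Equal strain + equilibrium ⇒ each member carries load in proportion to AE: A₁E₁ = 71400000 N, A₂E₂ = 16920000 N, ΣAE = 88320000 N.
σ₂ = P·E₂/ΣAE = -61400·44300/88320000 = -30.8 MPa.

-30.8 MPa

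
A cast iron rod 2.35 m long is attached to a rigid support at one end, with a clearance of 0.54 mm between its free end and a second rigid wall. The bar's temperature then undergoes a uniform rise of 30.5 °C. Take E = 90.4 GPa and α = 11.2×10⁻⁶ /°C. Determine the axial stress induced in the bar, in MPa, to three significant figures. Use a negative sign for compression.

-10.1 MPa

Free thermal expansion αLΔT = 11.2e-6 · 2350 · 30.5 = 0.8028 mm.
The walls engage after the gap closes; constrained expansion = 0.8028 − 0.54 = 0.2628 mm.
The walls impose strain ε = −(0.2628)/2350 = -1.1181e-04; σ = Eε = 90400 · -1.1181e-04 = -10.11 MPa.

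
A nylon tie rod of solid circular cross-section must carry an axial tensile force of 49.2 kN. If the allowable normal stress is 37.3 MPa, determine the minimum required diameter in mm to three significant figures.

Required area A ≥ P/σ_allow = 49200/37.3 = 1319 mm².
For a solid circular section, d ≥ √(4A/π) = 40.98 mm.

41.0 mm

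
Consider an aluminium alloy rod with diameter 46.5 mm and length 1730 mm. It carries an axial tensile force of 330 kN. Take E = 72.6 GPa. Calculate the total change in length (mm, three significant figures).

4.63 mm

A = 1698 mm².
δ_mech = NL/(AE) = 330000·1730/(1698·72600) = 4.63 mm.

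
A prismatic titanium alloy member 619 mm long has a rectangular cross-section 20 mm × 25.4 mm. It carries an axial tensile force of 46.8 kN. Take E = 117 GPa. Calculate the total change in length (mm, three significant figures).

A = 508 mm².
δ_mech = NL/(AE) = 46800·619/(508·117000) = 0.4874 mm.

0.487 mm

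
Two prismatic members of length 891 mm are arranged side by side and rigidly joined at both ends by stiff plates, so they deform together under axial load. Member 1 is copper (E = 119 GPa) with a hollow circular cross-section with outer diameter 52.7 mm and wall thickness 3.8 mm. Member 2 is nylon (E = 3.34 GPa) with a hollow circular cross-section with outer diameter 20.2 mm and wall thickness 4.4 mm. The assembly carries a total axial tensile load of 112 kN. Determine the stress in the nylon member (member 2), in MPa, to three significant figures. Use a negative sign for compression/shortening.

5.33 MPa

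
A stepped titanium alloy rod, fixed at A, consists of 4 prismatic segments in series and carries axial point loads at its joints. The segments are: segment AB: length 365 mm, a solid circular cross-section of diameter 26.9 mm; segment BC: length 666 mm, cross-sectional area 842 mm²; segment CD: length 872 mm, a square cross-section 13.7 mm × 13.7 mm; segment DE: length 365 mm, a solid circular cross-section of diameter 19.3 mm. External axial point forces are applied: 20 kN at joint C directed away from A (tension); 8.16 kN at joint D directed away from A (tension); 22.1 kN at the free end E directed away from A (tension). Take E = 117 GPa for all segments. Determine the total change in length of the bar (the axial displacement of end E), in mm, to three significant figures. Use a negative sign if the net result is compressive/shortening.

2.05 mm

Internal axial forces (sectioning from the free end, tension +): N_DE = 22.1 kN, N_CD = 30.26 kN, N_BC = 50.26 kN, N_AB = 50.26 kN.
A_AB = 568.3 mm².
A_CD = 187.7 mm².
A_DE = 292.6 mm².
δ_AB = 50260·365/(568.3·117000) = 0.2759 mm
δ_BC = 50260·666/(842·117000) = 0.3398 mm
δ_CD = 30260·872/(187.7·117000) = 1.202 mm
δ_DE = 22100·365/(292.6·117000) = 0.2357 mm
δ = Σδ_i = 2.053 mm.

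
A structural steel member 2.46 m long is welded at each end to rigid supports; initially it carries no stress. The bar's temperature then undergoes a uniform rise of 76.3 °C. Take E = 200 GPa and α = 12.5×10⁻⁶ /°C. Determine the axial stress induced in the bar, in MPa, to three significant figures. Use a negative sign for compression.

Free thermal expansion αLΔT = 12.5e-6 · 2460 · 76.3 = 2.346 mm.
The walls impose strain ε = −(2.346)/2460 = -9.5375e-04; σ = Eε = 200000 · -9.5375e-04 = -190.7 MPa.

-191 MPa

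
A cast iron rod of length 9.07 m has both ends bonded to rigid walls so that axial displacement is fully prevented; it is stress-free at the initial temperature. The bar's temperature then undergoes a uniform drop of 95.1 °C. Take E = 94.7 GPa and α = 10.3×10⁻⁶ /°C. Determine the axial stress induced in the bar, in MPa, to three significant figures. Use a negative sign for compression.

Free thermal expansion αLΔT = 10.3e-6 · 9070 · -95.1 = -8.884 mm.
The walls impose strain ε = −(-8.884)/9070 = 9.7953e-04; σ = Eε = 94700 · 9.7953e-04 = 92.76 MPa.

92.8 MPa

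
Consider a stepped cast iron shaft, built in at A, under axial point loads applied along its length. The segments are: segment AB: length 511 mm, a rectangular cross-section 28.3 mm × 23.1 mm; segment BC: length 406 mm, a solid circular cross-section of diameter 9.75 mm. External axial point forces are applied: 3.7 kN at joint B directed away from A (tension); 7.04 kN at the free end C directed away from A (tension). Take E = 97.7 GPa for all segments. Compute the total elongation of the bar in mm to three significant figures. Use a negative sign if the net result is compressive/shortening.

Internal axial forces (sectioning from the free end, tension +): N_BC = 7.04 kN, N_AB = 10.74 kN.
A_AB = 653.7 mm².
A_BC = 74.66 mm².
δ_AB = 10740·511/(653.7·97700) = 0.08593 mm
δ_BC = 7040·406/(74.66·97700) = 0.3918 mm
δ = Σδ_i = 0.4778 mm.

0.478 mm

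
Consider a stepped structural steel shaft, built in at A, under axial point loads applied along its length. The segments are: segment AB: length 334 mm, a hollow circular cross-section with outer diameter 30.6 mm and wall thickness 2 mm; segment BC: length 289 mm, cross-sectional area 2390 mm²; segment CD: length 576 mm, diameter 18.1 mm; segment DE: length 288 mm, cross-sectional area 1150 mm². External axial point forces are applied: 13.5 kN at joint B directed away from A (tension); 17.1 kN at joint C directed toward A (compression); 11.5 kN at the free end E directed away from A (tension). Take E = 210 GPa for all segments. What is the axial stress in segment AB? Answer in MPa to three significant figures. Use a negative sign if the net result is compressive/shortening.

Internal axial forces (sectioning from the free end, tension +): N_DE = 11.5 kN, N_CD = 11.5 kN, N_BC = -5.6 kN, N_AB = 7.9 kN.
A_AB = 179.7 mm².
σ_AB = N_AB/A_AB = 7900/179.7 = 43.96 MPa.

44.0 MPa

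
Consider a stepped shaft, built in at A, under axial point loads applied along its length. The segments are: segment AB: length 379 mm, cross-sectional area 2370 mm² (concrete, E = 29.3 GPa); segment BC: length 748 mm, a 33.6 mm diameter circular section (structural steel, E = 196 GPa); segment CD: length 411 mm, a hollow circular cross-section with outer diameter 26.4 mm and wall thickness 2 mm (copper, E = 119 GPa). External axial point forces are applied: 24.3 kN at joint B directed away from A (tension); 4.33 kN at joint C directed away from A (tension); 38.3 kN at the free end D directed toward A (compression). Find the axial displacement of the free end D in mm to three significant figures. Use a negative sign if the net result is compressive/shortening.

-1.06 mm

Internal axial forces (sectioning from the free end, tension +): N_CD = -38.3 kN, N_BC = -33.97 kN, N_AB = -9.67 kN.
A_BC = 886.7 mm².
A_CD = 153.3 mm².
δ_AB = -9670·379/(2370·29300) = -0.05278 mm
δ_BC = -33970·748/(886.7·196000) = -0.1462 mm
δ_CD = -38300·411/(153.3·119000) = -0.8628 mm
δ = Σδ_i = -1.062 mm.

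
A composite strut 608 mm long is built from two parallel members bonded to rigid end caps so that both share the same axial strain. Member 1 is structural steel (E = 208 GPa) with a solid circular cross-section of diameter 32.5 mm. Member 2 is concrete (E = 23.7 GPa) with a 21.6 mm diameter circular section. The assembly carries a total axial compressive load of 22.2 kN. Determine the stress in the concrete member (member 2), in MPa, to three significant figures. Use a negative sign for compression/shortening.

-2.90 MPa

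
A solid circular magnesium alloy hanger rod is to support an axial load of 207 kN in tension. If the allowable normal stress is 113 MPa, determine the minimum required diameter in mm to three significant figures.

Required area A ≥ P/σ_allow = 207000/113 = 1832 mm².
For a solid circular section, d ≥ √(4A/π) = 48.29 mm.

48.3 mm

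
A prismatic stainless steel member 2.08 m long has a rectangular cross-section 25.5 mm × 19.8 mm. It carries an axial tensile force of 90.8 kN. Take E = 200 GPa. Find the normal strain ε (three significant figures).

A = 504.9 mm².
σ = N/A = 179.8 MPa; ε = σ/E = 179.8/200000 = 8.992e-04.

8.99e-04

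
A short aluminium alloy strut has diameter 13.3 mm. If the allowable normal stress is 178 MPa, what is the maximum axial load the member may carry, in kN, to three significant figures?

24.7 kN

A = 138.9 mm².
P_max = σ_allow · A = 178 · 138.9 = 24730 N = 24.73 kN.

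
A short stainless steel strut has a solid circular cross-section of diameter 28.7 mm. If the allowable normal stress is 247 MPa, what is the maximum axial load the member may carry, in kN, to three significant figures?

A = 646.9 mm².
P_max = σ_allow · A = 247 · 646.9 = 159800 N = 159.8 kN.

160 kN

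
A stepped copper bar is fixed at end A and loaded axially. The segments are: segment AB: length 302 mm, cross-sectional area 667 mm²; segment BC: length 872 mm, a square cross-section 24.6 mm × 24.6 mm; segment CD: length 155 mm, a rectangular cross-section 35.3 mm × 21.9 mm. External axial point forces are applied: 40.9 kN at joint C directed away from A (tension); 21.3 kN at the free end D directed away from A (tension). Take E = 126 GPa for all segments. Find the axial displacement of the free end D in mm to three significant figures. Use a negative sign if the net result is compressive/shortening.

Internal axial forces (sectioning from the free end, tension +): N_CD = 21.3 kN, N_BC = 62.2 kN, N_AB = 62.2 kN.
A_BC = 605.2 mm².
A_CD = 773.1 mm².
δ_AB = 62200·302/(667·126000) = 0.2235 mm
δ_BC = 62200·872/(605.2·126000) = 0.7113 mm
δ_CD = 21300·155/(773.1·126000) = 0.03389 mm
δ = Σδ_i = 0.9687 mm.

0.969 mm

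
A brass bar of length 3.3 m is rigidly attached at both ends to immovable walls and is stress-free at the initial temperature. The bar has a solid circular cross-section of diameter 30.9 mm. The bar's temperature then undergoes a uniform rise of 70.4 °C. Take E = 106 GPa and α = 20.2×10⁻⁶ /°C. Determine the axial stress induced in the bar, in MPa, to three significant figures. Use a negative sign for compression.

-151 MPa

Free thermal expansion αLΔT = 20.2e-6 · 3300 · 70.4 = 4.693 mm.
The walls impose strain ε = −(4.693)/3300 = -1.4221e-03; σ = Eε = 106000 · -1.4221e-03 = -150.7 MPa.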